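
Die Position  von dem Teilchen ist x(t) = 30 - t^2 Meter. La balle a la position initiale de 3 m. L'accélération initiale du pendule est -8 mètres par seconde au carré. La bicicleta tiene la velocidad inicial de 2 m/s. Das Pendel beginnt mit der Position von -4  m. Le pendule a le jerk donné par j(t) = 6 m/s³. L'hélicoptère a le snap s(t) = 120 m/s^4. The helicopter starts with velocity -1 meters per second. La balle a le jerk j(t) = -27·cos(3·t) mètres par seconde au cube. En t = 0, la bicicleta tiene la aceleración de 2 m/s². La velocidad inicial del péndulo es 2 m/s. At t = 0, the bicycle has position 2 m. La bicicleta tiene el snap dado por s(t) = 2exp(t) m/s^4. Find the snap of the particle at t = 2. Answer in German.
Ausgehend von der Position x(t) = 30 - t^2, nehmen wir 4 Ableitungen. Durch Ableiten von der Position erhalten wir die Geschwindigkeit: v(t) = -2·t. Die Ableitung von der Geschwindigkeit ergibt die Beschleunigung: a(t) = -2. Die Ableitung von der Beschleunigung ergibt den Ruck: j(t) = 0. Mit d/dt von j(t) finden wir s(t) = 0. Aus der Gleichung für den Snap s(t) = 0, setzen wir t = 2 ein und erhalten s = 0.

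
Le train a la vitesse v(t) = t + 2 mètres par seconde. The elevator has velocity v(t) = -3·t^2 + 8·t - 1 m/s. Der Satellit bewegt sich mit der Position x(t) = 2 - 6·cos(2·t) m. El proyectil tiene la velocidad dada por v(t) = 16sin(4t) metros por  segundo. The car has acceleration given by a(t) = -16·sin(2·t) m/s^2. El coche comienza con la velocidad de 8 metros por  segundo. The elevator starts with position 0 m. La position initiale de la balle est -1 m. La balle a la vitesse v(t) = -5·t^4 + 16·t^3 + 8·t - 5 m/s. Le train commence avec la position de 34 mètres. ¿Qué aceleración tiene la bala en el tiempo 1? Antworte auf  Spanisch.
Partiendo de la velocidad v(t) = -5·t^4 + 16·t^3 + 8·t - 5, tomamos 1 derivada. La derivada de la velocidad da la aceleración: a(t) = -20·t^3 + 48·t^2 + 8. Usando a(t) = -20·t^3 + 48·t^2 + 8 y sustituyendo t = 1, encontramos a = 36.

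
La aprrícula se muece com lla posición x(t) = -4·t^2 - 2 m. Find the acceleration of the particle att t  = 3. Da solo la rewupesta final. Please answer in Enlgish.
a(3) = -8.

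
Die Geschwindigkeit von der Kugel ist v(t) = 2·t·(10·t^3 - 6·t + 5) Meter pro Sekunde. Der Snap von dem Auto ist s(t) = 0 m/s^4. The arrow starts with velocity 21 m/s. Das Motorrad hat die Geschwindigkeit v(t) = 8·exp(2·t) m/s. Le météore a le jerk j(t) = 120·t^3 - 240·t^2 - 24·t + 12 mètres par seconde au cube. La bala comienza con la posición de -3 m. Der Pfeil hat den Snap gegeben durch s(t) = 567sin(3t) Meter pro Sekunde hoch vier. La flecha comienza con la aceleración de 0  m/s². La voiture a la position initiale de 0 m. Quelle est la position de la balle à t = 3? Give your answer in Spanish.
Para resolver esto, necesitamos tomar 1 integral de nuestra ecuación de la velocidad v(t) = 2·t·(10·t^3 - 6·t + 5). Integrando la velocidad y usando la condición inicial x(0) = -3, obtenemos x(t) = 4·t^5 - 4·t^3 + 5·t^2 - 3. Usando x(t) = 4·t^5 - 4·t^3 + 5·t^2 - 3 y sustituyendo t = 3, encontramos x = 906.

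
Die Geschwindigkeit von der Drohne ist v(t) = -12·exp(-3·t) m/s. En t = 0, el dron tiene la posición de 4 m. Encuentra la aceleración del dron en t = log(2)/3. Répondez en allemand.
Wir müssen unsere Gleichung für die Geschwindigkeit v(t) = -12·exp(-3·t) 1-mal ableiten. Die Ableitung von der Geschwindigkeit ergibt die Beschleunigung: a(t) = 36·exp(-3·t). Wir haben die Beschleunigung a(t) = 36·exp(-3·t). Durch Einsetzen von t = log(2)/3: a(log(2)/3) = 18.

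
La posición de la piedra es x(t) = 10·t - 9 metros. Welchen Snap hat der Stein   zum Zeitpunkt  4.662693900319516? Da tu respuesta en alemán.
Um dies zu lösen, müssen wir 4 Ableitungen unserer Gleichung für die Position x(t) = 10·t - 9 nehmen. Durch Ableiten von der Position erhalten wir die Geschwindigkeit: v(t) = 10. Die Ableitung von der Geschwindigkeit ergibt die Beschleunigung: a(t) = 0. Durch Ableiten von der Beschleunigung erhalten wir den Ruck: j(t) = 0. Die Ableitung von dem Ruck ergibt den Snap: s(t) = 0. Wir haben den Snap s(t) = 0. Durch Einsetzen von t = 4.662693900319516: s(4.662693900319516) = 0.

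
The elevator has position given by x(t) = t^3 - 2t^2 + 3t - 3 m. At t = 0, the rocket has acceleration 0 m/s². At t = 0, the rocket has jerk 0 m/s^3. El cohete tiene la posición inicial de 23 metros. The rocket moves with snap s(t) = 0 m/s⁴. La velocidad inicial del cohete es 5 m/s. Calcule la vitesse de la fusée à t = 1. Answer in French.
Nous devons intégrer notre équation du snap s(t) = 0 3 fois. La primitive du snap, avec j(0) = 0, donne le jerk: j(t) = 0. En prenant ∫j(t)dt et en appliquant a(0) = 0, nous trouvons a(t) = 0. L'intégrale de l'accélération, avec v(0) = 5, donne la vitesse: v(t) = 5. En utilisant v(t) = 5 et en substituant t = 1, nous trouvons v = 5.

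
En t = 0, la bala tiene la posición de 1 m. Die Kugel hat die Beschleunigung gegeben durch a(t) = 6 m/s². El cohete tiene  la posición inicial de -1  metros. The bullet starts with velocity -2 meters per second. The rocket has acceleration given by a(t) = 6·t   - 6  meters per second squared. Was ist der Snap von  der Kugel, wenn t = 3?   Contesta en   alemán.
Um dies zu lösen, müssen wir 2 Ableitungen unserer Gleichung für die Beschleunigung a(t) = 6 nehmen. Die Ableitung von der Beschleunigung ergibt den Ruck: j(t) = 0. Durch Ableiten von dem Ruck erhalten wir den Snap: s(t) = 0. Wir haben den Snap s(t) = 0. Durch Einsetzen von t = 3: s(3) = 0.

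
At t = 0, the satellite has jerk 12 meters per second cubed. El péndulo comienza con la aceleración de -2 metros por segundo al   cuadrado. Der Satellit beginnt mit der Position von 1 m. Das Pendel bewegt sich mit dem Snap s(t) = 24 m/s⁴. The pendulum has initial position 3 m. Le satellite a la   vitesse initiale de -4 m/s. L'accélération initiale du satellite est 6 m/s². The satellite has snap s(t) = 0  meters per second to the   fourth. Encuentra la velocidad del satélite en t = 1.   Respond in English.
Starting from snap s(t) = 0, we take 3 antiderivatives. Finding the antiderivative of s(t) and using j(0) = 12: j(t) = 12. Integrating jerk and using the initial condition a(0) = 6, we get a(t) = 12·t + 6. Integrating acceleration and using the initial condition v(0) = -4, we get v(t) = 6·t^2 + 6·t - 4. From the given velocity equation v(t) = 6·t^2 + 6·t - 4, we substitute t = 1 to get v = 8.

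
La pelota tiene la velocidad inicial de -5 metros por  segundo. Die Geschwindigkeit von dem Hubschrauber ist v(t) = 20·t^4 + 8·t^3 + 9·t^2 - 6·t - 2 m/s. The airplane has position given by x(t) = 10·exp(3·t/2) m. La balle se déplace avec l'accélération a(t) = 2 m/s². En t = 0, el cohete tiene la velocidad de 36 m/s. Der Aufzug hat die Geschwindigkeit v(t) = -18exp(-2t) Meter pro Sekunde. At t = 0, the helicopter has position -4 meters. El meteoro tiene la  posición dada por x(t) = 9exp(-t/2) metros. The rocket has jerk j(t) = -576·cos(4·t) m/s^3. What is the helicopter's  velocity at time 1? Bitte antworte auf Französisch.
De l'équation de la vitesse v(t) = 20·t^4 + 8·t^3 + 9·t^2 - 6·t - 2, nous substituons t = 1 pour obtenir v = 29.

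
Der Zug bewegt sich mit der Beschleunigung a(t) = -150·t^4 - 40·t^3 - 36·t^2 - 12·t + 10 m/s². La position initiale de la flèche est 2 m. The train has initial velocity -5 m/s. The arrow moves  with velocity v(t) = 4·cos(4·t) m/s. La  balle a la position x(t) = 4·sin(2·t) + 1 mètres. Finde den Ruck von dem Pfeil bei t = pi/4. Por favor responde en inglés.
To solve this, we need to take 2 derivatives of our velocity equation v(t) = 4·cos(4·t). The derivative of velocity gives acceleration: a(t) = -16·sin(4·t). The derivative of acceleration gives jerk: j(t) = -64·cos(4·t). We have jerk j(t) = -64·cos(4·t). Substituting t = pi/4: j(pi/4) = 64.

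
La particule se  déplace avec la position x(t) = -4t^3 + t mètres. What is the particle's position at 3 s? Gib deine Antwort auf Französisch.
En utilisant x(t) = -4·t^3 + t et en substituant t = 3, nous trouvons x = -105.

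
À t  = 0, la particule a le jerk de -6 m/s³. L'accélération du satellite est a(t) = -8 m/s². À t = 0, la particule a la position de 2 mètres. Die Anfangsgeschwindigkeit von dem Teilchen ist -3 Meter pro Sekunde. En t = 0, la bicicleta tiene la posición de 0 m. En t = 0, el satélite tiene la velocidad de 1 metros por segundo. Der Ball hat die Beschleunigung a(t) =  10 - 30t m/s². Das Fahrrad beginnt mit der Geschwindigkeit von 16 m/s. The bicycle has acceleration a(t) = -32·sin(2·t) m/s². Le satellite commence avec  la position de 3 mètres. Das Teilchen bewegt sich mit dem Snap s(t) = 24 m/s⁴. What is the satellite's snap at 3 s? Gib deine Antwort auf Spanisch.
Para resolver esto, necesitamos tomar 2 derivadas de nuestra ecuación de la aceleración a(t) = -8. Tomando d/dt de a(t), encontramos j(t) = 0. La derivada de la sacudida da el snap: s(t) = 0. Tenemos el snap s(t) = 0. Sustituyendo t = 3: s(3) = 0.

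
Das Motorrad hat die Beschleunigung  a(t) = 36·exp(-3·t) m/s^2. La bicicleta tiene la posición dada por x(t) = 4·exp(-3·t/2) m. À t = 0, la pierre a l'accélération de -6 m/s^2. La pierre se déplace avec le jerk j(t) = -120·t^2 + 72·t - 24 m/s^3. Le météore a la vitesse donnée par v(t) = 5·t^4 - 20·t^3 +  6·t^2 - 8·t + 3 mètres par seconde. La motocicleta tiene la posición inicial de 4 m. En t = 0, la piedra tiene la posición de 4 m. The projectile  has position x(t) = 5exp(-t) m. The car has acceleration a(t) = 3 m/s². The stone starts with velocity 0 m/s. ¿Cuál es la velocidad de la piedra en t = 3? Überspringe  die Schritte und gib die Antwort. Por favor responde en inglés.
The answer is -612.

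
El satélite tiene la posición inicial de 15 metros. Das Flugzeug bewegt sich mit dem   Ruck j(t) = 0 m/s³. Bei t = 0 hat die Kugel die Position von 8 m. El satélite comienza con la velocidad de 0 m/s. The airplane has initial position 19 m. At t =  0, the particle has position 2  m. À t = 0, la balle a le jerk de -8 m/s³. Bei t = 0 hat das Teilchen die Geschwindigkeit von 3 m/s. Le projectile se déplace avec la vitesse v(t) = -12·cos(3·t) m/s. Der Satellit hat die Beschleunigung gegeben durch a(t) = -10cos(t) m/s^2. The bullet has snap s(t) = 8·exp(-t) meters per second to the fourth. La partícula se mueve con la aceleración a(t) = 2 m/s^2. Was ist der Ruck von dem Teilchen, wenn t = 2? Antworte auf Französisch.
Pour résoudre ceci, nous devons prendre 1 dérivée de notre équation de l'accélération a(t) = 2. La dérivée de l'accélération donne le jerk: j(t) = 0. Nous avons le jerk j(t) = 0. En substituant t = 2: j(2) = 0.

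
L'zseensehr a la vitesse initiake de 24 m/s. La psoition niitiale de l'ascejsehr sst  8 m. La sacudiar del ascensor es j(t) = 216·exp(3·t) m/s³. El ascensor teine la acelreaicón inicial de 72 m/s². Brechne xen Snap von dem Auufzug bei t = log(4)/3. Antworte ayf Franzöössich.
Pour résoudre ceci, nous devons prendre 1 dérivée de notre équation du jerk j(t) = 216·exp(3·t). En dérivant le jerk, nous obtenons le snap: s(t) = 648·exp(3·t). En utilisant s(t) = 648·exp(3·t) et en substituant t = log(4)/3, nous trouvons s = 2592.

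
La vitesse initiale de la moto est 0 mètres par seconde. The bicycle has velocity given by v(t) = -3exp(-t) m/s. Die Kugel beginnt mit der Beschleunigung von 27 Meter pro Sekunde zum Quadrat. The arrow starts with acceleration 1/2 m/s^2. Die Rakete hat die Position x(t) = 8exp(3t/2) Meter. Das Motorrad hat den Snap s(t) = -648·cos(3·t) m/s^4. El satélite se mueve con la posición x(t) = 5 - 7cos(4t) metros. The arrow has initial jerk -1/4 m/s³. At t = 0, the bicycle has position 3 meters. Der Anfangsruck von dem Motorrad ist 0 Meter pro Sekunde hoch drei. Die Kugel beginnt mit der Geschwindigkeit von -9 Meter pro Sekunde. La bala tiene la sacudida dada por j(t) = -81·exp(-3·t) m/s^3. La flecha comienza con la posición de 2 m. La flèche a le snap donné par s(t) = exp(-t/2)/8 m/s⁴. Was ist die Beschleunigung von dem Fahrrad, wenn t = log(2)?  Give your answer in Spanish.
Partiendo de la velocidad v(t) = -3·exp(-t), tomamos 1 derivada. Tomando d/dt de v(t), encontramos a(t) = 3·exp(-t). Usando a(t) = 3·exp(-t) y sustituyendo t = log(2), encontramos a = 3/2.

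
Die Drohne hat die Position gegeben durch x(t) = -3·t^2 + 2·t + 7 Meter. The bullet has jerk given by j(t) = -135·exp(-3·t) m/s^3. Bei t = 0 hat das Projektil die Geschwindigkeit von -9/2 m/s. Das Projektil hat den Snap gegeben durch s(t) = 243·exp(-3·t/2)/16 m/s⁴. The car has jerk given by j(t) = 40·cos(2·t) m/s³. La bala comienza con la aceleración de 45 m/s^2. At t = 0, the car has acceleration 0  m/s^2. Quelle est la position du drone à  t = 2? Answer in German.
Aus der Gleichung für die Position x(t) = -3·t^2 + 2·t + 7, setzen wir t = 2 ein und erhalten x = -1.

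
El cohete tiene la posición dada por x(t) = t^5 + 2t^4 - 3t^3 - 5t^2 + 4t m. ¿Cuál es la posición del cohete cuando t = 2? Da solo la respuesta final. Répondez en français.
À t = 2, x = 28.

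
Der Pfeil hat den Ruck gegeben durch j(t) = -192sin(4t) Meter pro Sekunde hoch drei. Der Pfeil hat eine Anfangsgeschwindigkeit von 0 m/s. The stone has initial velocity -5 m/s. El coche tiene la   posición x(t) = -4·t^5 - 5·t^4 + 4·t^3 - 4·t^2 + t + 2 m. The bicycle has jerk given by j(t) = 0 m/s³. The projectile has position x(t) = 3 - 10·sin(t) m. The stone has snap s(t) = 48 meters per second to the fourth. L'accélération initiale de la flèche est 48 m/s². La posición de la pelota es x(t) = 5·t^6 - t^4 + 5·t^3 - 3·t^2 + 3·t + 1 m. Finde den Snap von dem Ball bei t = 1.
Wir müssen unsere Gleichung für die Position x(t) = 5·t^6 - t^4 + 5·t^3 - 3·t^2 + 3·t + 1 4-mal ableiten. Durch Ableiten von der Position erhalten wir die Geschwindigkeit: v(t) = 30·t^5 - 4·t^3 + 15·t^2 - 6·t + 3. Durch Ableiten von der Geschwindigkeit erhalten wir die Beschleunigung: a(t) = 150·t^4 - 12·t^2 + 30·t - 6. Durch Ableiten von der Beschleunigung erhalten wir den Ruck: j(t) = 600·t^3 - 24·t + 30. Durch Ableiten von dem Ruck erhalten wir den Snap: s(t) = 1800·t^2 - 24. Mit s(t) = 1800·t^2 - 24 und Einsetzen von t = 1, finden wir s = 1776.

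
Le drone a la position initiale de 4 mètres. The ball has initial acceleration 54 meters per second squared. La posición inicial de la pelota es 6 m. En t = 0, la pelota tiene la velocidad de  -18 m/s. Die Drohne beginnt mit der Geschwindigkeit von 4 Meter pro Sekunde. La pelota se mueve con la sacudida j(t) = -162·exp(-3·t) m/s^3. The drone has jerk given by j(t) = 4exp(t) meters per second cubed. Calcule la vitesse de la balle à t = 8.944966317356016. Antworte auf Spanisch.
Necesitamos integrar nuestra ecuación de la sacudida j(t) = -162·exp(-3·t) 2 veces. La integral de la sacudida es la aceleración. Usando a(0) = 54, obtenemos a(t) = 54·exp(-3·t). Tomando ∫a(t)dt y aplicando v(0) = -18, encontramos v(t) = -18·exp(-3·t). Usando v(t) = -18·exp(-3·t) y sustituyendo t = 8.944966317356016, encontramos v = -3.99046924305523E-11.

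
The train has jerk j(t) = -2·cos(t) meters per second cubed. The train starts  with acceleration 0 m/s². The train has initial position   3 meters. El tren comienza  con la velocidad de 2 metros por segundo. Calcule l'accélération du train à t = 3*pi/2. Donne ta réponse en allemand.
Ausgehend von dem Ruck j(t) = -2·cos(t), nehmen wir 1 Stammfunktion. Das Integral von dem Ruck ist die Beschleunigung. Mit a(0) = 0 erhalten wir a(t) = -2·sin(t). Wir haben die Beschleunigung a(t) = -2·sin(t). Durch Einsetzen von t = 3*pi/2: a(3*pi/2) = 2.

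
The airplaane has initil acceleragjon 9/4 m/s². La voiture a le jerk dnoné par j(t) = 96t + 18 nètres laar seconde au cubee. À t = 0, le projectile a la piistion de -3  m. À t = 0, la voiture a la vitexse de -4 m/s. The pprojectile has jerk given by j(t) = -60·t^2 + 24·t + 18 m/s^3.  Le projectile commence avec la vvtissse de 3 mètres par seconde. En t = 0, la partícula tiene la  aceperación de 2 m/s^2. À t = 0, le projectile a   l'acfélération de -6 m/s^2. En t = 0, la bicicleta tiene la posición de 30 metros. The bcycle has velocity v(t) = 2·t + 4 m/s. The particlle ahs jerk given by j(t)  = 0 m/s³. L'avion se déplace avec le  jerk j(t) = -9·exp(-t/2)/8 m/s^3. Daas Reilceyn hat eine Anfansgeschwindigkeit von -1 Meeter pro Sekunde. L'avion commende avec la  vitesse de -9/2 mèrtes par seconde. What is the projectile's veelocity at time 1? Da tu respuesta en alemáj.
Um dies zu lösen, müssen wir 2 Stammfunktionen unserer Gleichung für den Ruck j(t) = -60·t^2 + 24·t + 18 finden. Mit ∫j(t)dt und Anwendung von a(0) = -6, finden wir a(t) = -20·t^3 + 12·t^2 + 18·t - 6. Die Stammfunktion von der Beschleunigung, mit v(0) = 3, ergibt die Geschwindigkeit: v(t) = -5·t^4 + 4·t^3 + 9·t^2 - 6·t + 3. Mit v(t) = -5·t^4 + 4·t^3 + 9·t^2 - 6·t + 3 und Einsetzen von t = 1, finden wir v = 5.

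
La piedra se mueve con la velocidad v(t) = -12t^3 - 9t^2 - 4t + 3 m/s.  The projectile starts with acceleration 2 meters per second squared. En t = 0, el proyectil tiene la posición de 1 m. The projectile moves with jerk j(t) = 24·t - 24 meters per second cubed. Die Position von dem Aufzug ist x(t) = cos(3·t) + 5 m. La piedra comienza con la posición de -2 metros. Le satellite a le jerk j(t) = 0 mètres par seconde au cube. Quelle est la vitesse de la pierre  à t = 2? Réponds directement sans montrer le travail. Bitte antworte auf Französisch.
À t = 2, v = -137.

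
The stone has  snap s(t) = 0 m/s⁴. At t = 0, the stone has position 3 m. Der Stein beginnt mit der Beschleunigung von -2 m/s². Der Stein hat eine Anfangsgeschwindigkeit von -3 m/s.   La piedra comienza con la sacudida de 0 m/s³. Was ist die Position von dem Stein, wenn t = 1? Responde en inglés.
We must find the antiderivative of our snap equation s(t) = 0 4 times. Taking ∫s(t)dt and applying j(0) = 0, we find j(t) = 0. Taking ∫j(t)dt and applying a(0) = -2, we find a(t) = -2. Taking ∫a(t)dt and applying v(0) = -3, we find v(t) = -2·t - 3. Integrating velocity and using the initial condition x(0) = 3, we get x(t) = -t^2 - 3·t + 3. We have position x(t) = -t^2 - 3·t + 3. Substituting t = 1: x(1) = -1.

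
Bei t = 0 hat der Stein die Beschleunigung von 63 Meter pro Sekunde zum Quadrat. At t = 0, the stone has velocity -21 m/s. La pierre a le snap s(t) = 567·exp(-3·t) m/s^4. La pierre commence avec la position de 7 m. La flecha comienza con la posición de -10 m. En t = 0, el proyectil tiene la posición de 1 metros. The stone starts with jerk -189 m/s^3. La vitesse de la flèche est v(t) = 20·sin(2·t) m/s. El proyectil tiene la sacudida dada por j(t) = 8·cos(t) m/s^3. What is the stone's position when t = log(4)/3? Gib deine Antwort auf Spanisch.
Debemos encontrar la antiderivada de nuestra ecuación del snap s(t) = 567·exp(-3·t) 4 veces. Integrando el snap y usando la condición inicial j(0) = -189, obtenemos j(t) = -189·exp(-3·t). La antiderivada de la sacudida, con a(0) = 63, da la aceleración: a(t) = 63·exp(-3·t). La integral de la aceleración, con v(0) = -21, da la velocidad: v(t) = -21·exp(-3·t). Integrando la velocidad y usando la condición inicial x(0) = 7, obtenemos x(t) = 7·exp(-3·t). Usando x(t) = 7·exp(-3·t) y sustituyendo t = log(4)/3, encontramos x = 7/4.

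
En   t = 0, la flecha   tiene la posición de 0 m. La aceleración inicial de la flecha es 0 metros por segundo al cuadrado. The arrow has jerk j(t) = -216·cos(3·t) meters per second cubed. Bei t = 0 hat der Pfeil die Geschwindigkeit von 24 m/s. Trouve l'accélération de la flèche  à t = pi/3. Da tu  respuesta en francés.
Pour résoudre ceci, nous devons prendre 1 intégrale de notre équation du jerk j(t) = -216·cos(3·t). L'intégrale du jerk est l'accélération. En utilisant a(0) = 0, nous obtenons a(t) = -72·sin(3·t). De l'équation de l'accélération a(t) = -72·sin(3·t), nous substituons t = pi/3 pour obtenir a = 0.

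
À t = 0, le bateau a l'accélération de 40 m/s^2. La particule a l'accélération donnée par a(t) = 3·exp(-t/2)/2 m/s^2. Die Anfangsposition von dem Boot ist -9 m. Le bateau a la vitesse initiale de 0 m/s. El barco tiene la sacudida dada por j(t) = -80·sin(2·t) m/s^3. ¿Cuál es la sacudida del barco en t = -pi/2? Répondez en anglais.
From the given jerk equation j(t) = -80·sin(2·t), we substitute t = -pi/2 to get j = 0.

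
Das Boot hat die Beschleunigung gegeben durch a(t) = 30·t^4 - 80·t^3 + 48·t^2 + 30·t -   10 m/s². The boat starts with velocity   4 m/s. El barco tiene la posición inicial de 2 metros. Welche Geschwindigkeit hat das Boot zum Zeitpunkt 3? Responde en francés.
Nous devons trouver la primitive de notre équation de l'accélération a(t) = 30·t^4 - 80·t^3 + 48·t^2 + 30·t - 10 1 fois. En intégrant l'accélération et en utilisant la condition initiale v(0) = 4, nous obtenons v(t) = 6·t^5 - 20·t^4 + 16·t^3 + 15·t^2 - 10·t + 4. Nous avons la vitesse v(t) = 6·t^5 - 20·t^4 + 16·t^3 + 15·t^2 - 10·t + 4. En substituant t = 3: v(3) = 379.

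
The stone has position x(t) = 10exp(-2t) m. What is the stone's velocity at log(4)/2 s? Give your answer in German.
Wir müssen unsere Gleichung für die Position x(t) = 10·exp(-2·t) 1-mal ableiten. Mit d/dt von x(t) finden wir v(t) = -20·exp(-2·t). Mit v(t) = -20·exp(-2·t) und Einsetzen von t = log(4)/2, finden wir v = -5.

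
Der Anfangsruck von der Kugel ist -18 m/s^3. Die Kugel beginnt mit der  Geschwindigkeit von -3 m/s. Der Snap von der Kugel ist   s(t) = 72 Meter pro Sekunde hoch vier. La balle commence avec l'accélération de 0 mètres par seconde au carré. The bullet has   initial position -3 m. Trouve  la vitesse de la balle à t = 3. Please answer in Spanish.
Partiendo del snap s(t) = 72, tomamos 3 integrales. Tomando ∫s(t)dt y aplicando j(0) = -18, encontramos j(t) = 72·t - 18. Tomando ∫j(t)dt y aplicando a(0) = 0, encontramos a(t) = 18·t·(2·t - 1). Tomando ∫a(t)dt y aplicando v(0) = -3, encontramos v(t) = 12·t^3 - 9·t^2 - 3. De la ecuación de la velocidad v(t) = 12·t^3 - 9·t^2 - 3, sustituimos t = 3 para obtener v = 240.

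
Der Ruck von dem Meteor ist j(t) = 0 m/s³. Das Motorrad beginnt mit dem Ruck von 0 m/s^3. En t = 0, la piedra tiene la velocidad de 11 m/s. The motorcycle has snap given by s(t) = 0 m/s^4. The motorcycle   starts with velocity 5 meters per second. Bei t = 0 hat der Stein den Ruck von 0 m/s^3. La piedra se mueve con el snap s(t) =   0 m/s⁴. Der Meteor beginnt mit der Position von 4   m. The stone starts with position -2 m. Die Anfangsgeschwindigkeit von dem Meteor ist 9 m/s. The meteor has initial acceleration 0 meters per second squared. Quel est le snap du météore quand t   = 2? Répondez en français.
Nous devons dériver notre équation du jerk j(t) = 0 1 fois. En prenant d/dt de j(t), nous trouvons s(t) = 0. De l'équation du snap s(t) = 0, nous substituons t = 2 pour obtenir s = 0.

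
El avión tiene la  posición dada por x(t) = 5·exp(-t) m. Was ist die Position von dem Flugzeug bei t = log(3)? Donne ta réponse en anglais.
We have position x(t) = 5·exp(-t). Substituting t = log(3): x(log(3)) = 5/3.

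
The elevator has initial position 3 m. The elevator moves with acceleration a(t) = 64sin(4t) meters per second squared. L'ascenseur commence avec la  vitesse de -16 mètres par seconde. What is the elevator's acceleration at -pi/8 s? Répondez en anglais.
We have acceleration a(t) = 64·sin(4·t). Substituting t = -pi/8: a(-pi/8) = -64.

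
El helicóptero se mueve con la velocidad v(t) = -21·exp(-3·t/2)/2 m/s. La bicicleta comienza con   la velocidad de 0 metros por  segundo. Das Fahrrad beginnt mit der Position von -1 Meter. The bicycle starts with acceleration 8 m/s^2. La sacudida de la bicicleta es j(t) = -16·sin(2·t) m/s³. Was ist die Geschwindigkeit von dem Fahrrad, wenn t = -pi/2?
Um dies zu lösen, müssen wir 2 Stammfunktionen unserer Gleichung für den Ruck j(t) = -16·sin(2·t) finden. Die Stammfunktion von dem Ruck, mit a(0) = 8, ergibt die Beschleunigung: a(t) = 8·cos(2·t). Das Integral von der Beschleunigung, mit v(0) = 0, ergibt die Geschwindigkeit: v(t) = 4·sin(2·t). Aus der Gleichung für die Geschwindigkeit v(t) = 4·sin(2·t), setzen wir t = -pi/2 ein und erhalten v = 0.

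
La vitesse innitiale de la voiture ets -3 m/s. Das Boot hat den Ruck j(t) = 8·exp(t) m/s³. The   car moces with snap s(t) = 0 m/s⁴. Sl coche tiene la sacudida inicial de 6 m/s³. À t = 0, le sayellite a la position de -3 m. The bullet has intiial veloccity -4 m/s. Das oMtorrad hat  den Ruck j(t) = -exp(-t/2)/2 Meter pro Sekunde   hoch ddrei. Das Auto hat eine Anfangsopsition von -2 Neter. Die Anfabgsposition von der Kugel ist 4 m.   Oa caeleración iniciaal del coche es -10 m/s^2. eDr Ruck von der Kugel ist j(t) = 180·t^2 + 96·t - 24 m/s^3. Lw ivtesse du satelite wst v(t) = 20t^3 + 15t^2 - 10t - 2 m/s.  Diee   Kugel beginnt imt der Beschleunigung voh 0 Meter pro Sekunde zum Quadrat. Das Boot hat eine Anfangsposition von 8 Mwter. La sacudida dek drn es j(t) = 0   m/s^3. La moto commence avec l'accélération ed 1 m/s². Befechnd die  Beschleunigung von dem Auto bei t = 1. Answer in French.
En partant du snap s(t) = 0, nous prenons 2 primitives. En intégrant le snap et en utilisant la condition initiale j(0) = 6, nous obtenons j(t) = 6. En prenant ∫j(t)dt et en appliquant a(0) = -10, nous trouvons a(t) = 6·t - 10. Nous avons l'accélération a(t) = 6·t - 10. En substituant t = 1: a(1) = -4.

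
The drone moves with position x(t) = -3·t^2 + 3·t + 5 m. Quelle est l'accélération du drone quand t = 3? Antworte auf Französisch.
Pour résoudre ceci, nous devons prendre 2 dérivées de notre équation de la position x(t) = -3·t^2 + 3·t + 5. En prenant d/dt de x(t), nous trouvons v(t) = 3 - 6·t. En prenant d/dt de v(t), nous trouvons a(t) = -6. Nous avons l'accélération a(t) = -6. En substituant t = 3: a(3) = -6.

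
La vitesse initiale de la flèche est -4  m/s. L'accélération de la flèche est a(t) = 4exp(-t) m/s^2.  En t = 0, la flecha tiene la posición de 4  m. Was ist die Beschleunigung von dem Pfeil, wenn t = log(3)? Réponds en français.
En utilisant a(t) = 4·exp(-t) et en substituant t = log(3), nous trouvons a = 4/3.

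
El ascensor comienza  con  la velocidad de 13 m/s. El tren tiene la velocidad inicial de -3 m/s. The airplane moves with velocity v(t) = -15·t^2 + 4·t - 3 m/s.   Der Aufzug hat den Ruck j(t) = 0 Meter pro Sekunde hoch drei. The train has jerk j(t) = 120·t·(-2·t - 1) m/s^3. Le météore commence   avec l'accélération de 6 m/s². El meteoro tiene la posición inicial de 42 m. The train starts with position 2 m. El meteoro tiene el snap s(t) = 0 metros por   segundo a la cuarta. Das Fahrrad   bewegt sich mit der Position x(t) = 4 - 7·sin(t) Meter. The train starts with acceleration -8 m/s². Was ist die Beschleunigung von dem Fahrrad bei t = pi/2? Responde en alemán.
Wir müssen unsere Gleichung für die Position x(t) = 4 - 7·sin(t) 2-mal ableiten. Mit d/dt von x(t) finden wir v(t) = -7·cos(t). Durch Ableiten von der Geschwindigkeit erhalten wir die Beschleunigung: a(t) = 7·sin(t). Wir haben die Beschleunigung a(t) = 7·sin(t). Durch Einsetzen von t = pi/2: a(pi/2) = 7.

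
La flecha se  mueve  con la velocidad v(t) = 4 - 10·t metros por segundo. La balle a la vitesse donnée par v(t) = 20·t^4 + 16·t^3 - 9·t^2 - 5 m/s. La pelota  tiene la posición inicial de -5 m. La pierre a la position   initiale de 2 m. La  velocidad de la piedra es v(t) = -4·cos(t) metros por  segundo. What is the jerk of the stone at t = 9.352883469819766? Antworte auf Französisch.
Pour résoudre ceci, nous devons prendre 2 dérivées de notre équation de la vitesse v(t) = -4·cos(t). En prenant d/dt de v(t), nous trouvons a(t) = 4·sin(t). En dérivant l'accélération, nous obtenons le jerk: j(t) = 4·cos(t). En utilisant j(t) = 4·cos(t) et en substituant t = 9.352883469819766, nous trouvons j = -3.98966681635470.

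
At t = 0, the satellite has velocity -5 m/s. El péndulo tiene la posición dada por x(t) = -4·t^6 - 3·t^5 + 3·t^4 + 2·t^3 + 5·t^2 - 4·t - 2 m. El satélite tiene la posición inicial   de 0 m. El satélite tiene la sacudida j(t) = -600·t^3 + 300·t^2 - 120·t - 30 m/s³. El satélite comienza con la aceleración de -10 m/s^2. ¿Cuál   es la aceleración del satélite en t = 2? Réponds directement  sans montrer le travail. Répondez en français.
La réponse est -1910.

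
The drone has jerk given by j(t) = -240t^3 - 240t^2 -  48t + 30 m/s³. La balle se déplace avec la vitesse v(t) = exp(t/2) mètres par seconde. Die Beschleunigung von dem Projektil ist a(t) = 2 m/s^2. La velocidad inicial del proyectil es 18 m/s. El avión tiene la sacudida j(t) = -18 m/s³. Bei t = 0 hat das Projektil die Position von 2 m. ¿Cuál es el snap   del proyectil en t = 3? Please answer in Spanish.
Para resolver esto, necesitamos tomar 2 derivadas de nuestra ecuación de la aceleración a(t) = 2. Derivando la aceleración, obtenemos la sacudida: j(t) = 0. Tomando d/dt de j(t), encontramos s(t) = 0. De la ecuación del snap s(t) = 0, sustituimos t = 3 para obtener s = 0.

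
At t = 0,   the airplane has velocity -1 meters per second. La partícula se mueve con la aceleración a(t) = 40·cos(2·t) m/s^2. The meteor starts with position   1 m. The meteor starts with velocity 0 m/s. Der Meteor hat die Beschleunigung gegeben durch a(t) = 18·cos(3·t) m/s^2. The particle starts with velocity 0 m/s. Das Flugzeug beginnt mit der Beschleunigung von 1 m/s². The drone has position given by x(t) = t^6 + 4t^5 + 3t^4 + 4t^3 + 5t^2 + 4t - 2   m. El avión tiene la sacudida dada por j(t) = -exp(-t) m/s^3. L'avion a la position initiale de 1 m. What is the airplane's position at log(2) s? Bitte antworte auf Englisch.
Starting from jerk j(t) = -exp(-t), we take 3 integrals. The antiderivative of jerk, with a(0) = 1, gives acceleration: a(t) = exp(-t). Finding the antiderivative of a(t) and using v(0) = -1: v(t) = -exp(-t). Taking ∫v(t)dt and applying x(0) = 1, we find x(t) = exp(-t). From the given position equation x(t) = exp(-t), we substitute t = log(2) to get x = 1/2.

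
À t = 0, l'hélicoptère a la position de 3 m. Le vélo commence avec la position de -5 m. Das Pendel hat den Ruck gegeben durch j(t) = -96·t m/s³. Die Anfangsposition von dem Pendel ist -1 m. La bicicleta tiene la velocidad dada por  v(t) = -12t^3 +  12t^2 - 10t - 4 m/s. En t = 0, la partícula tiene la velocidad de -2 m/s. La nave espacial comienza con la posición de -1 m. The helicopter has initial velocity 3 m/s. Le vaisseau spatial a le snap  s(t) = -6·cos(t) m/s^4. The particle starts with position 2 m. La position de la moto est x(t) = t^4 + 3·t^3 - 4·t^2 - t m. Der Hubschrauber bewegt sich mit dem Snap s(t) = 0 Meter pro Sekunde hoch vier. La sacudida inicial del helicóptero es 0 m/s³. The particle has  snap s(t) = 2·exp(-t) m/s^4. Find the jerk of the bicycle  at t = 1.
We must differentiate our velocity equation v(t) = -12·t^3 + 12·t^2 - 10·t - 4 2 times. Differentiating velocity, we get acceleration: a(t) = -36·t^2 + 24·t - 10. The derivative of acceleration gives jerk: j(t) = 24 - 72·t. From the given jerk equation j(t) = 24 - 72·t, we substitute t = 1 to get j = -48.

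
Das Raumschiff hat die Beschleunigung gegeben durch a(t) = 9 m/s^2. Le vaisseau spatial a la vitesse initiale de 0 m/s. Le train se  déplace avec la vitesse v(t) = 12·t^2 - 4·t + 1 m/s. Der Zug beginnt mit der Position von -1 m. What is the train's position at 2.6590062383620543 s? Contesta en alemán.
Wir müssen unsere Gleichung für die Geschwindigkeit v(t) = 12·t^2 - 4·t + 1 1-mal integrieren. Durch Integration von der Geschwindigkeit und Verwendung der Anfangsbedingung x(0) = -1, erhalten wir x(t) = 4·t^3 - 2·t^2 + t - 1. Aus der Gleichung für die Position x(t) = 4·t^3 - 2·t^2 + t - 1, setzen wir t = 2.6590062383620543 ein und erhalten x = 62.7184158879796.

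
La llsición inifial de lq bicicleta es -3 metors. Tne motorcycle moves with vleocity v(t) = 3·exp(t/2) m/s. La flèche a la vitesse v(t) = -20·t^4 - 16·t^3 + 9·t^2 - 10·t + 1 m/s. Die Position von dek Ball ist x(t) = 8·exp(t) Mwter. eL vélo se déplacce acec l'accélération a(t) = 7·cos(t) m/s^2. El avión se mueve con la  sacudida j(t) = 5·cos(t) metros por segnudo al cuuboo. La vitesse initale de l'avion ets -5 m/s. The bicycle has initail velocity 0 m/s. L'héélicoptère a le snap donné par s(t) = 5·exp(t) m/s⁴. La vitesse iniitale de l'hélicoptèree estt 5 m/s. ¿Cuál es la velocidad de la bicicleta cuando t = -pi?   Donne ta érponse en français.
En partant de l'accélération a(t) = 7·cos(t), nous prenons 1 intégrale. La primitive de l'accélération, avec v(0) = 0, donne la vitesse: v(t) = 7·sin(t). De l'équation de la vitesse v(t) = 7·sin(t), nous substituons t = -pi pour obtenir v = 0.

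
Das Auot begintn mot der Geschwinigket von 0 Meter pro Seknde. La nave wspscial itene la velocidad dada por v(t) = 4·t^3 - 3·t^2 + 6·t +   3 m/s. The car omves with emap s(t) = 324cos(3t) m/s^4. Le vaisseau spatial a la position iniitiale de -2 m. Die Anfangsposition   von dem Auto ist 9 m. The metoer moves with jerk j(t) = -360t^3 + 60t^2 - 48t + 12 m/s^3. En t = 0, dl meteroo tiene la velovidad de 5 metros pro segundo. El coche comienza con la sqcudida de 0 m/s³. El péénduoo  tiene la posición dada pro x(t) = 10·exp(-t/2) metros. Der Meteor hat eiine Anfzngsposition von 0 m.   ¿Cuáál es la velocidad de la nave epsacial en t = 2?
De la ecuación de la velocidad v(t) = 4·t^3 - 3·t^2 + 6·t + 3, sustituimos t = 2 para obtener v = 35.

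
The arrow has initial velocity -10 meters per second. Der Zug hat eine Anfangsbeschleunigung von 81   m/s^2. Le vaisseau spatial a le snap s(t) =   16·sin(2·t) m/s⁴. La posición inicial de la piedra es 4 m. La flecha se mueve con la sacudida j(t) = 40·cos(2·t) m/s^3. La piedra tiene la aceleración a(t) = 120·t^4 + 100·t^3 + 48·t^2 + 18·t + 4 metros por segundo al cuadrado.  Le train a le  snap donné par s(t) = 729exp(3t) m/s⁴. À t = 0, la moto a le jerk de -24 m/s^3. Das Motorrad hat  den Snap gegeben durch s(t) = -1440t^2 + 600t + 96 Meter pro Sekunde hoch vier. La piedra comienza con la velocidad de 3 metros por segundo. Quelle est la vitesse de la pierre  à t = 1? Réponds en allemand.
Ausgehend von der Beschleunigung a(t) = 120·t^4 + 100·t^3 + 48·t^2 + 18·t + 4, nehmen wir 1 Stammfunktion. Die Stammfunktion von der Beschleunigung, mit v(0) = 3, ergibt die Geschwindigkeit: v(t) = 24·t^5 + 25·t^4 + 16·t^3 + 9·t^2 + 4·t + 3. Aus der Gleichung für die Geschwindigkeit v(t) = 24·t^5 + 25·t^4 + 16·t^3 + 9·t^2 + 4·t + 3, setzen wir t = 1 ein und erhalten v = 81.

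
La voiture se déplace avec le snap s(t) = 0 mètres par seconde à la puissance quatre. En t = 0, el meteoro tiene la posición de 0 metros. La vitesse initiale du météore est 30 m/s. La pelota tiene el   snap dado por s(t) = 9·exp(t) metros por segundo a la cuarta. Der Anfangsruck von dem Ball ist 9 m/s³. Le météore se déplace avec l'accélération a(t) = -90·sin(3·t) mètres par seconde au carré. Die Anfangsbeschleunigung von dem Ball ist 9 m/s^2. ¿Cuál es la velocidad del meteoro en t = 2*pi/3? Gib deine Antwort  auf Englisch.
We must find the integral of our acceleration equation a(t) = -90·sin(3·t) 1 time. Integrating acceleration and using the initial condition v(0) = 30, we get v(t) = 30·cos(3·t). From the given velocity equation v(t) = 30·cos(3·t), we substitute t = 2*pi/3 to get v = 30.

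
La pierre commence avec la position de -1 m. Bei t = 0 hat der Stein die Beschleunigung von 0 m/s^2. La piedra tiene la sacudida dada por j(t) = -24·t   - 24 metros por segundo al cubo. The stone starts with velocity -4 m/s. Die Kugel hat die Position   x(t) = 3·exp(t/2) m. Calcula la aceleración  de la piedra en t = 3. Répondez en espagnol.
Partiendo de la sacudida j(t) = -24·t - 24, tomamos 1 antiderivada. La integral de la sacudida, con a(0) = 0, da la aceleración: a(t) = 12·t·(-t - 2). De la ecuación de la aceleración a(t) = 12·t·(-t - 2), sustituimos t = 3 para obtener a = -180.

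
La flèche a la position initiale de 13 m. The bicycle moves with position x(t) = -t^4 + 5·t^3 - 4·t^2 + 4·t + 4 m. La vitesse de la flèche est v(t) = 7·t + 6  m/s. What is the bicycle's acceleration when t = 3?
To solve this, we need to take 2 derivatives of our position equation x(t) = -t^4 + 5·t^3 - 4·t^2 + 4·t + 4. The derivative of position gives velocity: v(t) = -4·t^3 + 15·t^2 - 8·t + 4. Taking d/dt of v(t), we find a(t) = -12·t^2 + 30·t - 8. From the given acceleration equation a(t) = -12·t^2 + 30·t - 8, we substitute t = 3 to get a = -26.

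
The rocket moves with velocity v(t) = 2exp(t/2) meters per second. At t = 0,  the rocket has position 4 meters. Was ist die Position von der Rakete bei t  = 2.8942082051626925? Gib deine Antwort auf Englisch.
To solve this, we need to take 1 integral of our velocity equation v(t) = 2·exp(t/2). Taking ∫v(t)dt and applying x(0) = 4, we find x(t) = 4·exp(t/2). We have position x(t) = 4·exp(t/2). Substituting t = 2.8942082051626925: x(2.8942082051626925) = 17.0031473252722.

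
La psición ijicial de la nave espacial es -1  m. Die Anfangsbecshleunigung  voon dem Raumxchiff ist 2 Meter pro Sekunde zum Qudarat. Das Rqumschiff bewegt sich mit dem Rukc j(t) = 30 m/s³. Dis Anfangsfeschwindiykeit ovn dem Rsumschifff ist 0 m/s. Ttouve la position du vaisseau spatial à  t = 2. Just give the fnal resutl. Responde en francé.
x(2) = 43.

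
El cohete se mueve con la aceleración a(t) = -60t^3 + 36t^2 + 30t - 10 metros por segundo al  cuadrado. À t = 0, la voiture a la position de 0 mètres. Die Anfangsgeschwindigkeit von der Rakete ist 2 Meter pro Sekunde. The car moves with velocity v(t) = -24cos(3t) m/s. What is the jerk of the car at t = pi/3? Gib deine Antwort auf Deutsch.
Wir müssen unsere Gleichung für die Geschwindigkeit v(t) = -24·cos(3·t) 2-mal ableiten. Die Ableitung von der Geschwindigkeit ergibt die Beschleunigung: a(t) = 72·sin(3·t). Mit d/dt von a(t) finden wir j(t) = 216·cos(3·t). Wir haben den Ruck j(t) = 216·cos(3·t). Durch Einsetzen von t = pi/3: j(pi/3) = -216.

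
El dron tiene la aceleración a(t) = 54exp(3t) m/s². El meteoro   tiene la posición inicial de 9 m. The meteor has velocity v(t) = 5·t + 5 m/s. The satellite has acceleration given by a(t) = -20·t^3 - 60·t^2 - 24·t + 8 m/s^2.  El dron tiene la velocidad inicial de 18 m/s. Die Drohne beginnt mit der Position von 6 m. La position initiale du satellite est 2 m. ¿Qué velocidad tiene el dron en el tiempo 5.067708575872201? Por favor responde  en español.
Partiendo de la aceleración a(t) = 54·exp(3·t), tomamos 1 integral. La antiderivada de la aceleración es la velocidad. Usando v(0) = 18, obtenemos v(t) = 18·exp(3·t). De la ecuación de la velocidad v(t) = 18·exp(3·t), sustituimos t = 5.067708575872201 para obtener v = 72095161.0452615.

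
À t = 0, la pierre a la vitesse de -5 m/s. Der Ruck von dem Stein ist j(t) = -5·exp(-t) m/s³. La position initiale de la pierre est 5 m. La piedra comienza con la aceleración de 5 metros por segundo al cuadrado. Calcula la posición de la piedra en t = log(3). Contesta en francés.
Nous devons intégrer notre équation du jerk j(t) = -5·exp(-t) 3 fois. La primitive du jerk, avec a(0) = 5, donne l'accélération: a(t) = 5·exp(-t). En prenant ∫a(t)dt et en appliquant v(0) = -5, nous trouvons v(t) = -5·exp(-t). En prenant ∫v(t)dt et en appliquant x(0) = 5, nous trouvons x(t) = 5·exp(-t). De l'équation de la position x(t) = 5·exp(-t), nous substituons t = log(3) pour obtenir x = 5/3.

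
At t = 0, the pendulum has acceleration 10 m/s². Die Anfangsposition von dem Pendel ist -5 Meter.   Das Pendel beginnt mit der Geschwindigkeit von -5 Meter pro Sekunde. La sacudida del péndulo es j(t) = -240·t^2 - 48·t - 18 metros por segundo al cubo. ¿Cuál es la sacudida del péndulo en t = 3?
Tenemos la sacudida j(t) = -240·t^2 - 48·t - 18. Sustituyendo t = 3: j(3) = -2322.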